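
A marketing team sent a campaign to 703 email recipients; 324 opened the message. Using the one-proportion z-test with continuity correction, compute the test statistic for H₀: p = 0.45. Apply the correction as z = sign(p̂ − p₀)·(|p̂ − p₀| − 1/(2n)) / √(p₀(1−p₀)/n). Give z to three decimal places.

The sample proportion is 324/703 = 0.46088. p̂ − p₀ = 0.010882.
1/(2n) = 0.000711.
Corrected numerator: |0.010882| − 0.000711 = 0.010171.
SE₀ = √(0.45·0.55/703) = 0.018763.
z = (+)0.010171/0.018763 = 0.542.

z = 0.542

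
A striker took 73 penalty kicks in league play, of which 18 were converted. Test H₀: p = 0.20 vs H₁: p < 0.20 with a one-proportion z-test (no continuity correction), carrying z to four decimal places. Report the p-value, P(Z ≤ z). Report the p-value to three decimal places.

p-value = 0.840

With x = 18 successes in n = 73, p̂ = 0.24658.
Null standard error: √(0.20·0.80/73) = √0.002191781 = 0.046816.
Test statistic (full precision, shown to 4 dp): z = (18/73 − 0.20)/SE₀ ≈ 0.9948.
From the standard normal, P(Z ≤ z) = 0.840.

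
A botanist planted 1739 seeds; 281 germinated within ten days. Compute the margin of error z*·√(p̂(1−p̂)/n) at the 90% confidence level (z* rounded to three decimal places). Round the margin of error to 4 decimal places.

With x = 281 successes in n = 1739, p̂ = 0.16159.
SE = √(p̂(1−p̂)/n) = √(0.135477/1739) = 0.008826.
For 90% confidence, z* = 1.645.
Margin of error = z*·SE = 1.645 × 0.008826 = 0.0145.

ME = 0.0145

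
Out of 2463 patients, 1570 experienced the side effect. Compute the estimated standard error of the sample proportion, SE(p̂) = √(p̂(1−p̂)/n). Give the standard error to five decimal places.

Sample proportion p̂ = 1570/2463 = 0.63743.
p̂(1−p̂) = 0.231113.
SE = √(0.231113/2463) = 0.00969.

SE = 0.00969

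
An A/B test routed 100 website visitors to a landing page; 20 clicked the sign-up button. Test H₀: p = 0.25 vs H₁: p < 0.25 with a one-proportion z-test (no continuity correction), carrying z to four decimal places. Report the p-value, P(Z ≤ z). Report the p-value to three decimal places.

p̂ = 20/100 = 0.20000.
SE₀ = √(0.25·0.75/100) = 0.043301.
z = (p̂ − p₀)/SE = (20/100 − 0.25)/0.043301 ≈ -1.1547.
p-value = P(Z ≤ z) with z = -1.1547 → 0.124.

p-value = 0.124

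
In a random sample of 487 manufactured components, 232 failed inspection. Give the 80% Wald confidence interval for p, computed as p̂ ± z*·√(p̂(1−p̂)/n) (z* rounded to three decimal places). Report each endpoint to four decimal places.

The sample proportion is 232/487 = 0.47639.
SE = √(p̂(1−p̂)/n) = √(0.249442/487) = 0.022632.
z* = 1.282 at the 80% level.
Margin of error: 1.282 × 0.022632 = 0.02901.
So the interval runs from 0.4474 to 0.5054.

(0.4474, 0.5054)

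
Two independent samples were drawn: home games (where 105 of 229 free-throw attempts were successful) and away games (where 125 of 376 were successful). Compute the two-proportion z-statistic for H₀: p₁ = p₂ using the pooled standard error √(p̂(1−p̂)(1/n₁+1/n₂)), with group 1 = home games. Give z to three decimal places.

Sample proportions: p̂₁ = 105/229 = 0.45852 and p̂₂ = 125/376 = 0.33245.
Pooled p̂ = (105+125)/(229+376) = 230/605 = 0.38017.
Pooled SE = √[0.2356396·0.00702639] ≈ 0.040690.
z = 0.12607/0.040690 = 3.098.

z = 3.098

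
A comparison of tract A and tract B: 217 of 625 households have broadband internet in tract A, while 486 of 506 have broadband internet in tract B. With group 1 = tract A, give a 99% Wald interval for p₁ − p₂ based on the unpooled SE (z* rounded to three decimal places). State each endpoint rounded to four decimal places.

p̂₁ = 217/625 = 0.34720, p̂₂ = 486/506 = 0.96047; p̂₁ − p̂₂ = -0.61327.
SE = √(0.000362643 + 0.000075027) = √0.000437670 = 0.020921.
z* = 2.576 at the 99% level. Margin = 2.576·0.020921 = 0.05389.
CI: -0.61327 ± 0.05389 = (-0.6672, -0.5594).

(-0.6672, -0.5594)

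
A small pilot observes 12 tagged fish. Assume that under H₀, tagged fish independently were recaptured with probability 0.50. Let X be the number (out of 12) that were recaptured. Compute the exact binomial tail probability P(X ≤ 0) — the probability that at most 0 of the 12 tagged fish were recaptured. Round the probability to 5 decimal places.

X is binomial with n = 12 and p = 0.50.
P(X ≤ 0) = C(12,0)·0.50^0·0.50^12.
= 0.000244 = 0.00024.

P = 0.00024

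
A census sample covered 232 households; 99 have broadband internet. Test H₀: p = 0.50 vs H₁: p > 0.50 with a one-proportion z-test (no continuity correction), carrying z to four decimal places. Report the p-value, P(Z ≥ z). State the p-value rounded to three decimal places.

p-value = 0.987

With x = 99 successes in n = 232, p̂ = 0.42672.
SE₀ = √(0.50·0.50/232) = 0.032827.
Test statistic (full precision, shown to 4 dp): z = (99/232 − 0.50)/SE₀ ≈ -2.2322.
p-value = P(Z ≥ z) with z = -2.2322 → 0.987.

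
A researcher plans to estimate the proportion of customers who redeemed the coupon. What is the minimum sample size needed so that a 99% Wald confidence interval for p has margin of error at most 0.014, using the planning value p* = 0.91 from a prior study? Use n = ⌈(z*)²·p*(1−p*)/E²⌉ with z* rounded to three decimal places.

n = 2773

For 99% confidence, z* = 2.576.
p*(1−p*) = 0.0819.
Required n before rounding: 6.635776 × 0.0819 / 0.014² = 2772.806.
⌈2772.806⌉ = 2773.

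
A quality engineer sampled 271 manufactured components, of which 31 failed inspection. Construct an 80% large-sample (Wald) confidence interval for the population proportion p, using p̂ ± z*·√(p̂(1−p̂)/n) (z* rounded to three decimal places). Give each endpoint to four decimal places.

(0.0896, 0.1392)

p̂ = 31/271 = 0.11439.
Standard error of p̂: √(0.101306/271) = √0.000373822 = 0.019334.
The 80% critical value is z* = 1.282.
Margin of error: 1.282 × 0.019334 = 0.02479.
CI: 0.11439 ± 0.02479 = (0.0896, 0.1392).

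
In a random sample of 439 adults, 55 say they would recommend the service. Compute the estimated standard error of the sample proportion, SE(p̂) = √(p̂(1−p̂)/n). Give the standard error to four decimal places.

With x = 55 successes in n = 439, p̂ = 0.12528.
p̂(1−p̂) = 0.12528·0.87472 = 0.109585.
SE = √(0.109585/439) = 0.0158.

SE = 0.0158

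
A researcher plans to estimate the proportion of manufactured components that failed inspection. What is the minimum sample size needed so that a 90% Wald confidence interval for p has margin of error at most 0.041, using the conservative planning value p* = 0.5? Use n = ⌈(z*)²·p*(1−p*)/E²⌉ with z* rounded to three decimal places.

For 90% confidence, z* = 1.645.
p*(1−p*) = 0.2500.
Required n before rounding: 2.706025 × 0.2500 / 0.041² = 402.443.
Rounding up, n = 403.

n = 403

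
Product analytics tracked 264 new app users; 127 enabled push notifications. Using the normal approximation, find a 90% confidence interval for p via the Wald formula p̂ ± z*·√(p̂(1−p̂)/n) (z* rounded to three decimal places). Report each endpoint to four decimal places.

The sample proportion is 127/264 = 0.48106.
SE(p̂) = √(0.48106·0.51894/264) = 0.030751.
The 90% critical value is z* = 1.645.
Margin of error: 1.645 × 0.030751 = 0.05059.
So the interval runs from 0.4305 to 0.5316.

(0.4305, 0.5316)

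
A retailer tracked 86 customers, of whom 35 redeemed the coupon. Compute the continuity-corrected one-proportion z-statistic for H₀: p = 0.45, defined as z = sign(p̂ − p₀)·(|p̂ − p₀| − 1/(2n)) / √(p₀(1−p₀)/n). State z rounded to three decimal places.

z = -0.694

Sample proportion p̂ = 35/86 = 0.40698. p̂ − p₀ = -0.043023.
Continuity correction 1/(2n) = 1/172 = 0.005814.
Corrected numerator: |-0.043023| − 0.005814 = 0.037209.
SE₀ = √(0.45·0.55/86) = 0.053646.
z = −0.037209/0.053646 = -0.694.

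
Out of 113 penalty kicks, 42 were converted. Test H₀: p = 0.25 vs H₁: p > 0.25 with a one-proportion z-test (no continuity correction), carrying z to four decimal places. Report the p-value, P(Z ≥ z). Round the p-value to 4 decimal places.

With x = 42 successes in n = 113, p̂ = 0.37168.
Under H₀, SE = √(p₀(1−p₀)/n) = √(0.25·0.75/113) = √0.001659292 = 0.040734.
Test statistic (full precision, shown to 4 dp): z = (42/113 − 0.25)/SE₀ ≈ 2.9872.
p-value = P(Z ≥ z) with z = 2.9872 → 0.0014.

p-value = 0.0014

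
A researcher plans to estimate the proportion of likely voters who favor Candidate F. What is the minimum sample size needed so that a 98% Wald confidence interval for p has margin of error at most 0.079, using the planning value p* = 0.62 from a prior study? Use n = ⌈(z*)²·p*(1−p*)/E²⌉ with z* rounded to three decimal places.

n = 205

For 98% confidence, z* = 2.326.
p*(1−p*) = 0.2356.
(z*)²·p*(1−p*)/E² = 5.410276·0.2356/0.006241 = 204.240.
Rounding up, n = 205.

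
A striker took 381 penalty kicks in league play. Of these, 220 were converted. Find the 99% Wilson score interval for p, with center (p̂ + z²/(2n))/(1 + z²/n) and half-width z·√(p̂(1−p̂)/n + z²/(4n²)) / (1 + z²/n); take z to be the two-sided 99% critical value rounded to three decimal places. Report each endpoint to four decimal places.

p̂ = 220/381 = 0.57743; z = 2.576, so z² = 6.635776.
1 + z²/n = 1.017417.
Center = (0.57743 + 0.008708)/1.017417 = 0.57610.
Radicand: p̂(1−p̂)/n + z²/(4n²) = 0.000640433 + 0.000011428 = 0.000651861.
Half-width = z·√(radicand)/denom = 2.576·0.025532/1.017417 = 0.06464.
So the interval runs from 0.5115 to 0.6407.

(0.5115, 0.6407)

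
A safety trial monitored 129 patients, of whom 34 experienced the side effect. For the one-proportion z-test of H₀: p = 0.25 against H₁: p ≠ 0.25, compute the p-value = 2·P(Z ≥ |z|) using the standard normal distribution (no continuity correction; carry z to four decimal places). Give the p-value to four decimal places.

p-value = 0.7220

Sample proportion p̂ = 34/129 = 0.26357.
Null standard error: √(0.25·0.75/129) = √0.001453488 = 0.038125.
z = (p̂ − p₀)/SE = (34/129 − 0.25)/0.038125 ≈ 0.3558.
p-value = 2·P(Z ≥ |z|) with z = 0.3558 → 0.7220.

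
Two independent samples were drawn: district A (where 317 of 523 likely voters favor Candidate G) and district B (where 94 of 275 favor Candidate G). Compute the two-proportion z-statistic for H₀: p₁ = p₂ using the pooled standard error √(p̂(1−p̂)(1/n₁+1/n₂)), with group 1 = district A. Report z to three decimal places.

Sample proportions: p̂₁ = 317/523 = 0.60612 and p̂₂ = 94/275 = 0.34182.
Pooled p̂ = (317+94)/(523+275) = 411/798 = 0.51504.
SE = √[p̂(1−p̂)(1/n₁+1/n₂)] = √[0.51504·0.48496·(1/523+1/275)] ≈ 0.037227.
z = 0.26430/0.037227 = 7.100.

z = 7.100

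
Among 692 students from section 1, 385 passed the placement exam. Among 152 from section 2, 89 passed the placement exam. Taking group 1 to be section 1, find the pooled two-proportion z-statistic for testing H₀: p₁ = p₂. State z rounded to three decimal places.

Sample proportions: p̂₁ = 385/692 = 0.55636 and p̂₂ = 89/152 = 0.58553.
Pooled p̂ = (385+89)/(692+152) = 474/844 = 0.56161.
Pooled SE = √[0.2462040·0.00802403] ≈ 0.044447.
z = (p̂₁ − p̂₂)/SE = (0.55636 − 0.58553)/0.044447 = -0.02917/0.044447 = -0.656.

z = -0.656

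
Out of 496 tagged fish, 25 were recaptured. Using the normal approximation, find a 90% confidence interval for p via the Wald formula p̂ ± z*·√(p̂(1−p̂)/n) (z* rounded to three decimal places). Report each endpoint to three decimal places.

With x = 25 successes in n = 496, p̂ = 0.05040.
SE = √(p̂(1−p̂)/n) = √(0.047863/496) = 0.009823.
The 90% critical value is z* = 1.645.
Margin of error: 1.645 × 0.009823 = 0.01616.
So the interval runs from 0.034 to 0.067.

(0.034, 0.067)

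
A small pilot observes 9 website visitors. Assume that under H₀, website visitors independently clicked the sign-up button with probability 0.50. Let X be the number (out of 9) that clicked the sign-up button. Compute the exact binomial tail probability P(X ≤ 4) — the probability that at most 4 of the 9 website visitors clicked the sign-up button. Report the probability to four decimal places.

P = 0.5000

X ~ Binomial(n=9, p=0.50).
P(X ≤ 4) = Σ_{j=0}^{4} C(9,j)·0.50^j·0.50^{9−j}.
= 0.001953 + 0.017578 + 0.070312 + 0.164062 + 0.246094 = 0.5000.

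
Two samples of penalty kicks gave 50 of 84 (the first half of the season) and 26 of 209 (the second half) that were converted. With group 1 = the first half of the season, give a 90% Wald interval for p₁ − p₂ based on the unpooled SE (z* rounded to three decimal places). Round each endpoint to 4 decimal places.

p̂₁ = 50/84 = 0.59524, p̂₂ = 26/209 = 0.12440; p̂₁ − p̂₂ = 0.47084.
SE = √(0.002868211 + 0.000521177) = √0.003389388 = 0.058218.
z* = 1.645 at the 90% level. Margin of error = 0.09577.
Interval: 0.47084 ± 0.09577 → (0.3751, 0.5666).

(0.3751, 0.5666)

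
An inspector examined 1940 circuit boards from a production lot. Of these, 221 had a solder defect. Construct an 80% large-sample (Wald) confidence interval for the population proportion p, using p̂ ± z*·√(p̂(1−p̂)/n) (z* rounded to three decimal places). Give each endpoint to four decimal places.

With x = 221 successes in n = 1940, p̂ = 0.11392.
Standard error of p̂: √(0.100940/1940) = √0.000052031 = 0.007213.
For 80% confidence, z* = 1.282.
Margin = 1.282·0.007213 = 0.00925.
So the interval runs from 0.1047 to 0.1232.

(0.1047, 0.1232)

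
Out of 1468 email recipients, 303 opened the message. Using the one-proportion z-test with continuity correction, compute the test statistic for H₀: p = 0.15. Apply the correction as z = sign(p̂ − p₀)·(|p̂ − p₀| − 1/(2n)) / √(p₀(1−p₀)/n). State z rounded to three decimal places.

With x = 303 successes in n = 1468, p̂ = 0.20640. p̂ − p₀ = 0.056403.
Continuity correction 1/(2n) = 1/2936 = 0.000341.
Corrected numerator: |0.056403| − 0.000341 = 0.056062.
Under H₀, SE = √(p₀(1−p₀)/n) = √(0.15·0.85/1468) = √0.000086853 = 0.009319.
z = +0.056062/0.009319 = 6.016.

z = 6.016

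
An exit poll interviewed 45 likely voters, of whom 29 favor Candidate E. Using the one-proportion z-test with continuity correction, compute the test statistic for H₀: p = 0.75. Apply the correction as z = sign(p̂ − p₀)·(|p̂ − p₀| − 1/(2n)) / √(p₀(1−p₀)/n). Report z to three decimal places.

z = -1.463

p̂ = 29/45 = 0.64444. p̂ − p₀ = -0.105556.
Continuity correction 1/(2n) = 1/90 = 0.011111.
Corrected numerator: |-0.105556| − 0.011111 = 0.094445.
Null standard error: √(0.75·0.25/45) = √0.004166667 = 0.064550.
z = −0.094445/0.064550 = -1.463.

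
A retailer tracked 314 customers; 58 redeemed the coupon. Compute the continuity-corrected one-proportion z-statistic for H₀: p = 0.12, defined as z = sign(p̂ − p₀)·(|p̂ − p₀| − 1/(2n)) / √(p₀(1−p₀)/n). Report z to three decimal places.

With x = 58 successes in n = 314, p̂ = 0.18471. p̂ − p₀ = 0.064713.
Continuity correction 1/(2n) = 1/628 = 0.001592.
Corrected numerator: |0.064713| − 0.001592 = 0.063121.
SE₀ = √(0.12·0.88/314) = 0.018339.
z = +0.063121/0.018339 = 3.442.

z = 3.442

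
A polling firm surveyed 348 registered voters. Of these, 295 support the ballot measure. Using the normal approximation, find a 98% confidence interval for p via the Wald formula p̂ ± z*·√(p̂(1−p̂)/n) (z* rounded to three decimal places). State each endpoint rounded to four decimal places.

p̂ = 295/348 = 0.84770.
SE(p̂) = √(0.84770·0.15230/348) = 0.019261.
The 98% critical value is z* = 2.326.
Margin = 2.326·0.019261 = 0.04480.
So the interval runs from 0.8029 to 0.8925.

(0.8029, 0.8925)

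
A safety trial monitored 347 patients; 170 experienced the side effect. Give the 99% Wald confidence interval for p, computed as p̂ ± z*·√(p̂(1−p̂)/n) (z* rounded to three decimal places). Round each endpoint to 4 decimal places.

The sample proportion is 170/347 = 0.48991.
SE = √(p̂(1−p̂)/n) = √(0.249898/347) = 0.026836.
z* = 2.576 at the 99% level.
Margin of error: 2.576 × 0.026836 = 0.06913.
So the interval runs from 0.4208 to 0.5590.

(0.4208, 0.5590)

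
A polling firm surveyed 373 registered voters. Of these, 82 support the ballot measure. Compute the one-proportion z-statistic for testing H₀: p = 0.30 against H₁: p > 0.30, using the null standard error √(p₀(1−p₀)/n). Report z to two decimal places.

z = -3.38

Sample proportion p̂ = 82/373 = 0.21984.
Null standard error: √(0.30·0.70/373) = √0.000563003 = 0.023728.
z = (p̂ − p₀)/SE = (0.21984 − 0.30)/0.023728 = -3.38.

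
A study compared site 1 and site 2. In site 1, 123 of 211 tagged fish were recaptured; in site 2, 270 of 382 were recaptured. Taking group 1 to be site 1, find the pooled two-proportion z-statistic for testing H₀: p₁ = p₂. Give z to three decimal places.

z = -3.055

Sample proportions: p̂₁ = 123/211 = 0.58294 and p̂₂ = 270/382 = 0.70681.
Pooled p̂ = (123+270)/(211+382) = 393/593 = 0.66273.
SE = √[p̂(1−p̂)(1/n₁+1/n₂)] = √[0.66273·0.33727·(1/211+1/382)] ≈ 0.040552.
z = (p̂₁ − p̂₂)/SE = (0.58294 − 0.70681)/0.040552 = -0.12387/0.040552 = -3.055.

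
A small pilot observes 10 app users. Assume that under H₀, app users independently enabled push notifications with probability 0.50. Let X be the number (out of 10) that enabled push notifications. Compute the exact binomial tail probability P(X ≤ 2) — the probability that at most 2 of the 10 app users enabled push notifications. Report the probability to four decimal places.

P = 0.0547

X ~ Binomial(n=10, p=0.50).
P(X ≤ 2) = C(10,0)·0.50^0·0.50^10 + C(10,1)·0.50^1·0.50^9 + C(10,2)·0.50^2·0.50^8.
= 0.000977 + 0.009766 + 0.043945 = 0.0547.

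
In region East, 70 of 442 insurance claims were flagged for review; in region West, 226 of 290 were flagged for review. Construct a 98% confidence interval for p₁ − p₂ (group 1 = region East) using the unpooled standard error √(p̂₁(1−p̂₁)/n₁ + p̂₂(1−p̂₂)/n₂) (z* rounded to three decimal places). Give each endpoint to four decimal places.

(-0.6905, -0.5514)

p̂₁ = 70/442 = 0.15837, p̂₂ = 226/290 = 0.77931; p̂₁ − p̂₂ = -0.62094.
Unpooled SE = √(p̂₁(1−p̂₁)/n₁ + p̂₂(1−p̂₂)/n₂) = √(0.000301560 + 0.000593054) = 0.029910.
z* = 2.326 at the 98% level. Margin = 2.326·0.029910 = 0.06957.
Interval: -0.62094 ± 0.06957 → (-0.6905, -0.5514).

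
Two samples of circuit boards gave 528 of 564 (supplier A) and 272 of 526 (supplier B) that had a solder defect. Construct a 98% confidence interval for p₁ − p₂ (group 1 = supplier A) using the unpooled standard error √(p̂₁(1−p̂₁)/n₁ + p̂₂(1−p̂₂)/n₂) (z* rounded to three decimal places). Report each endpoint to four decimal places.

(0.3630, 0.4751)

p̂₁ = 0.93617, p̂₂ = 0.51711, so the observed difference is 0.41906.
SE = √(0.000105950 + 0.000474729) = √0.000580679 = 0.024097.
For 98% confidence, z* = 2.326. Margin = 2.326·0.024097 = 0.05605.
Interval: 0.41906 ± 0.05605 → (0.3630, 0.4751).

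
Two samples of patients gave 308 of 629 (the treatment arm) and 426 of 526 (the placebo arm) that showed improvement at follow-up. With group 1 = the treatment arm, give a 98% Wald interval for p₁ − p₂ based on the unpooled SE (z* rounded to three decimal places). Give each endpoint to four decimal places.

(-0.3813, -0.2591)

p̂₁ = 0.48967, p̂₂ = 0.80989, so the observed difference is -0.32022.
Unpooled SE = √(p̂₁(1−p̂₁)/n₁ + p̂₂(1−p̂₂)/n₂) = √(0.000397287 + 0.000292720) = 0.026268.
For 98% confidence, z* = 2.326. Margin = 2.326·0.026268 = 0.06110.
Interval: -0.32022 ± 0.06110 → (-0.3813, -0.2591).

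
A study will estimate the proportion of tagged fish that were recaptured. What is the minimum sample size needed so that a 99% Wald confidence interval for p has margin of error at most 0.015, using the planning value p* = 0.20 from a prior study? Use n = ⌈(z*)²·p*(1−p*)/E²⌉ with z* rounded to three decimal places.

n = 4719

z* = 2.576 at the 99% level.
p*(1−p*) = 0.1600.
Required n before rounding: 6.635776 × 0.1600 / 0.015² = 4718.774.
Rounding up, n = 4719.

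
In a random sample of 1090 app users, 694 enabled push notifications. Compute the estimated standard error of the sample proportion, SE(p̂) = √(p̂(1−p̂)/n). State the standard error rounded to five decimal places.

SE = 0.01457

p̂ = 694/1090 = 0.63670.
p̂(1−p̂) = 0.63670·0.36330 = 0.231313.
SE = √(0.231313/1090) = √0.000212214 = 0.01457.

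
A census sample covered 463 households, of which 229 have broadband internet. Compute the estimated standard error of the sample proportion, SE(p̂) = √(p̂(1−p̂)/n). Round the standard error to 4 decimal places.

SE = 0.0232

The sample proportion is 229/463 = 0.49460.
p̂(1−p̂) = 0.249971.
SE = √(0.249971/463) = √0.000539894 = 0.0232.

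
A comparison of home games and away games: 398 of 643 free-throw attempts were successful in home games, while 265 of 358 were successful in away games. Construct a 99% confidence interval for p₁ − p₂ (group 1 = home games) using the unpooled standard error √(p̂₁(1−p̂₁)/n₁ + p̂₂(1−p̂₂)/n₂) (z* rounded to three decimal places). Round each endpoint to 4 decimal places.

p̂₁ = 0.61897, p̂₂ = 0.74022, so the observed difference is -0.12125.
SE = √(0.000366789 + 0.000537130) = √0.000903919 = 0.030065.
z* = 2.576 at the 99% level. Margin = 2.576·0.030065 = 0.07745.
CI: -0.12125 ± 0.07745 = (-0.1987, -0.0438).

(-0.1987, -0.0438)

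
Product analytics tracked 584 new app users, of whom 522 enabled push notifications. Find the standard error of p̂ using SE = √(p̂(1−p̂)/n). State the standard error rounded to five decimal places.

With x = 522 successes in n = 584, p̂ = 0.89384.
p̂(1−p̂) = 0.89384·0.10616 = 0.094890.
Dividing by n and taking the root: √0.000162483 = 0.01275.

SE = 0.01275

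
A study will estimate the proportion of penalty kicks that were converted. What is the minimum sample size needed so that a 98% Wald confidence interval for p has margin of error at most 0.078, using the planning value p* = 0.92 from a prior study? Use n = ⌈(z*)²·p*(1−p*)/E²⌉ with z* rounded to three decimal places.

n = 66

For 98% confidence, z* = 2.326.
p*(1−p*) = 0.92·0.08 = 0.0736.
(z*)²·p*(1−p*)/E² = 5.410276·0.0736/0.006084 = 65.450.
⌈65.450⌉ = 66.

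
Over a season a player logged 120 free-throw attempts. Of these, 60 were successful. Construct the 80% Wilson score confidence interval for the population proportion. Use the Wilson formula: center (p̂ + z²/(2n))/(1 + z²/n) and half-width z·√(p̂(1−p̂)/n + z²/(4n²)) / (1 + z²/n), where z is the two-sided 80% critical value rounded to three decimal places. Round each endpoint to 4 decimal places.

Here p̂ = 60/120 = 0.50000 and z = 1.282 (z² = 1.643524).
1 + z²/n = 1.013696.
Adjusted center: (0.50000 + z²/(2n))/1.013696 = 0.50000.
Radicand: p̂(1−p̂)/n + z²/(4n²) = 0.002083333 + 0.000028533 = 0.002111866.
Half-width = z·√(radicand)/denom = 1.282·0.045955/1.013696 = 0.05812.
So the interval runs from 0.4419 to 0.5581.

(0.4419, 0.5581)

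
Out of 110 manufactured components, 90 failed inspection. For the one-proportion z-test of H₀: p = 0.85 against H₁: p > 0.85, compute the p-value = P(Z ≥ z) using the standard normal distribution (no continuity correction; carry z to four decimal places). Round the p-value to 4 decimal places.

p-value = 0.8250

With x = 90 successes in n = 110, p̂ = 0.81818.
SE₀ = √(0.85·0.15/110) = 0.034045.
Test statistic (full precision, shown to 4 dp): z = (90/110 − 0.85)/SE₀ ≈ -0.9346.
p-value = P(Z ≥ z) with z = -0.9346 → 0.8250.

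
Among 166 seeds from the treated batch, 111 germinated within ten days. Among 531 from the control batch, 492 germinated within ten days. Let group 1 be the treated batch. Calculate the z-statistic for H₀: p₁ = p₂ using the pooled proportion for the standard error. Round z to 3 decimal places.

z = -8.490

Sample proportions: p̂₁ = 111/166 = 0.66867 and p̂₂ = 492/531 = 0.92655.
Pooled p̂ = (111+492)/(166+531) = 603/697 = 0.86514.
SE = √[p̂(1−p̂)(1/n₁+1/n₂)] = √[0.86514·0.13486·(1/166+1/531)] ≈ 0.030374.
z = (p̂₁ − p̂₂)/SE = (0.66867 − 0.92655)/0.030374 = -0.25788/0.030374 = -8.490.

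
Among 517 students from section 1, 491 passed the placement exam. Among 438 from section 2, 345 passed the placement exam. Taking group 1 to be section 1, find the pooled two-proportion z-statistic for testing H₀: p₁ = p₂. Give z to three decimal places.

z = 7.555

p̂₁ = 491/517 = 0.94971, p̂₂ = 345/438 = 0.78767.
Pooled p̂ = (491+345)/(517+438) = 836/955 = 0.87539.
SE = √[p̂(1−p̂)(1/n₁+1/n₂)] = √[0.87539·0.12461·(1/517+1/438)] ≈ 0.021448.
z = (p̂₁ − p̂₂)/SE = (0.94971 − 0.78767)/0.021448 = 0.16204/0.021448 = 7.555.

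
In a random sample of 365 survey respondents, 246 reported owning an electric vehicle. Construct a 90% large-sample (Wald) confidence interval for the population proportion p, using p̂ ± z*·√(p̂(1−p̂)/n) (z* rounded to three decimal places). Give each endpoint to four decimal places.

(0.6336, 0.7143)

The sample proportion is 246/365 = 0.67397.
SE = √(p̂(1−p̂)/n) = √(0.219734/365) = 0.024536.
The 90% critical value is z* = 1.645.
Margin = 1.645·0.024536 = 0.04036.
So the interval runs from 0.6336 to 0.7143.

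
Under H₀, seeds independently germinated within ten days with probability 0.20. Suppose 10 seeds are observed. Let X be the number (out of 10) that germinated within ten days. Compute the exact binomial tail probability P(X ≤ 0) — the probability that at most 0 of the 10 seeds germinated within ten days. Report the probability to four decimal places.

X ~ Binomial(n=10, p=0.20).
P(X ≤ 0) = C(10,0)·0.20^0·0.80^10.
= 0.107374 = 0.1074.

P = 0.1074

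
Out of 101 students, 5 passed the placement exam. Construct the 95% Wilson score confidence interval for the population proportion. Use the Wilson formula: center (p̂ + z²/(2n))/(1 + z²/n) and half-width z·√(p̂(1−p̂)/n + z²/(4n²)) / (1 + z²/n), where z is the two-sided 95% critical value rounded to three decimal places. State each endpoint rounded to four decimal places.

p̂ = 5/101 = 0.04950; z = 1.960, so z² = 3.841600.
1 + z²/n = 1.038036.
Center = (0.04950 + 0.019018)/1.038036 = 0.06601.
Radicand: p̂(1−p̂)/n + z²/(4n²) = 0.000465883 + 0.000094148 = 0.000560031.
Half-width = z·√(radicand)/denom = 1.960·0.023665/1.038036 = 0.04468.
So the interval runs from 0.0213 to 0.1107.

(0.0213, 0.1107)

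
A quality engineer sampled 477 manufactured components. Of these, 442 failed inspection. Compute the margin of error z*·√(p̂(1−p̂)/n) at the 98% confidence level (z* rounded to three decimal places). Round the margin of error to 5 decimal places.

p̂ = 442/477 = 0.92662.
Standard error of p̂: √(0.067991/477) = √0.000142539 = 0.011939.
For 98% confidence, z* = 2.326.
So ME = 0.02777.

ME = 0.02777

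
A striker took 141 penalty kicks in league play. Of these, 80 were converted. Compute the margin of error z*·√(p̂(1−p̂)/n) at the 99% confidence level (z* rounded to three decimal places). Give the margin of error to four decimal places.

ME = 0.1075

Sample proportion p̂ = 80/141 = 0.56738.
SE(p̂) = √(0.56738·0.43262/141) = 0.041724.
z* = 2.576 at the 99% level.
Margin of error = z*·SE = 2.576 × 0.041724 = 0.1075.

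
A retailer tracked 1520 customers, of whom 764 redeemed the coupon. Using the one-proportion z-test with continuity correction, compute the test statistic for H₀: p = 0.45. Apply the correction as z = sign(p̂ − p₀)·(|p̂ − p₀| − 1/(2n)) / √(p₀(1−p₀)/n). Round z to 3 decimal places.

p̂ = 764/1520 = 0.50263. p̂ − p₀ = 0.052632.
Continuity correction 1/(2n) = 1/3040 = 0.000329.
Corrected numerator: |0.052632| − 0.000329 = 0.052303.
Null standard error: √(0.45·0.55/1520) = √0.000162829 = 0.012760.
z = (+)0.052303/0.012760 = 4.099.

z = 4.099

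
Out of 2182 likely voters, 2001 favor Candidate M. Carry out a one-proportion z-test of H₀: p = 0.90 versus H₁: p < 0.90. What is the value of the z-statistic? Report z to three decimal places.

z = 2.655

With x = 2001 successes in n = 2182, p̂ = 0.91705.
Under H₀, SE = √(p₀(1−p₀)/n) = √(0.90·0.10/2182) = √0.000041247 = 0.006422.
z = (p̂ − p₀)/SE = (0.91705 − 0.90)/0.006422 = 2.655.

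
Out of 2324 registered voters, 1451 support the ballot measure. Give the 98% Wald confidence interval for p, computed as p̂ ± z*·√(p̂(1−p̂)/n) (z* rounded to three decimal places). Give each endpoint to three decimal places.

p̂ = 1451/2324 = 0.62435.
Standard error of p̂: √(0.234536/2324) = √0.000100919 = 0.010046.
For 98% confidence, z* = 2.326.
Margin of error: 2.326 × 0.010046 = 0.02337.
Interval: 0.62435 ± 0.02337 → (0.601, 0.648).

(0.601, 0.648)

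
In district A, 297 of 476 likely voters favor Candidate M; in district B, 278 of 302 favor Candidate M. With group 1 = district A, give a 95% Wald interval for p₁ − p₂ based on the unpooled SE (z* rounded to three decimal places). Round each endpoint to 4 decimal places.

(-0.3497, -0.2434)

p̂₁ = 297/476 = 0.62395, p̂₂ = 278/302 = 0.92053; p̂₁ − p̂₂ = -0.29658.
SE = √(0.000492934 + 0.000242234) = √0.000735168 = 0.027114.
z* = 1.960 at the 95% level. Margin = 1.960·0.027114 = 0.05314.
CI: -0.29658 ± 0.05314 = (-0.3497, -0.2434).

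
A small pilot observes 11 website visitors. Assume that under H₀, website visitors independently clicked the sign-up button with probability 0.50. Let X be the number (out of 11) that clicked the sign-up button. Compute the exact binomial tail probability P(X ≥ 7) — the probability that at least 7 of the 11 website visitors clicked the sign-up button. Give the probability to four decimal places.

P = 0.2744

X ~ Binomial(n=11, p=0.50).
P(X ≥ 7) = Σ_{j=7}^{11} C(11,j)·0.50^j·0.50^{11−j}.
= 0.161133 + 0.080566 + 0.026855 + 0.005371 + 0.000488 = 0.2744.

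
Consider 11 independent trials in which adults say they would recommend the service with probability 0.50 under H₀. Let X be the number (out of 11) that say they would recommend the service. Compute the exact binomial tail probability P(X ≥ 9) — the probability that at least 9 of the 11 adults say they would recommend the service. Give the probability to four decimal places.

P = 0.0327

X is binomial with n = 11 and p = 0.50.
P(X ≥ 9) = C(11,9)·0.50^9·0.50^2 + C(11,10)·0.50^10·0.50^1 + C(11,11)·0.50^11·0.50^0.
= 0.026855 + 0.005371 + 0.000488 = 0.0327.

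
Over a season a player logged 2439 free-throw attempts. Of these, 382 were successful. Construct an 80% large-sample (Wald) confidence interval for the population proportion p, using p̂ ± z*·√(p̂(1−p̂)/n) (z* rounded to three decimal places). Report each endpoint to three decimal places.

(0.147, 0.166)

With x = 382 successes in n = 2439, p̂ = 0.15662.
SE(p̂) = √(0.15662·0.84338/2439) = 0.007359.
The 80% critical value is z* = 1.282.
Margin of error: 1.282 × 0.007359 = 0.00943.
CI: 0.15662 ± 0.00943 = (0.147, 0.166).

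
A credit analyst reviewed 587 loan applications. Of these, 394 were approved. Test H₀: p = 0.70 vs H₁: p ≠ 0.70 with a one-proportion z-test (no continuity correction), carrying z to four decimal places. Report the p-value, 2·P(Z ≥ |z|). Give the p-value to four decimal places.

The sample proportion is 394/587 = 0.67121.
SE₀ = √(0.70·0.30/587) = 0.018914.
Test statistic (full precision, shown to 4 dp): z = (394/587 − 0.70)/SE₀ ≈ -1.5222.
p-value = 2·P(Z ≥ |z|) with z = -1.5222 → 0.1280.

p-value = 0.1280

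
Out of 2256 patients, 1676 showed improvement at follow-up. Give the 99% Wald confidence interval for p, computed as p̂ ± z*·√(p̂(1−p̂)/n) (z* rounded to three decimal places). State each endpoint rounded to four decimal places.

(0.7192, 0.7666)

With x = 1676 successes in n = 2256, p̂ = 0.74291.
Standard error of p̂: √(0.190996/2256) = √0.000084661 = 0.009201.
The 99% critical value is z* = 2.576.
Margin = 2.576·0.009201 = 0.02370.
Interval: 0.74291 ± 0.02370 → (0.7192, 0.7666).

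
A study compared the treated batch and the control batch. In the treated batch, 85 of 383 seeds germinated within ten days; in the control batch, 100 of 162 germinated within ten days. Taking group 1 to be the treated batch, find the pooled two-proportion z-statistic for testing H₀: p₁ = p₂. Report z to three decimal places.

z = -8.908

p̂₁ = 85/383 = 0.22193, p̂₂ = 100/162 = 0.61728.
Pooling: p̂ = 185/545 = 0.33945.
SE = √[p̂(1−p̂)(1/n₁+1/n₂)] = √[0.33945·0.66055·(1/383+1/162)] ≈ 0.044379.
z = (p̂₁ − p̂₂)/SE = (0.22193 − 0.61728)/0.044379 = -0.39535/0.044379 = -8.908.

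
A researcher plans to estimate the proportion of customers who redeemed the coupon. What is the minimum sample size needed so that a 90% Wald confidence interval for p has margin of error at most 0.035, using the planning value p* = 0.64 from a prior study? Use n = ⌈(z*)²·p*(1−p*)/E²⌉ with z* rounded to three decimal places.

n = 509

z* = 1.645 at the 90% level.
p*(1−p*) = 0.2304.
(z*)²·p*(1−p*)/E² = 2.706025·0.2304/0.001225 = 508.954.
Rounding up, n = 509.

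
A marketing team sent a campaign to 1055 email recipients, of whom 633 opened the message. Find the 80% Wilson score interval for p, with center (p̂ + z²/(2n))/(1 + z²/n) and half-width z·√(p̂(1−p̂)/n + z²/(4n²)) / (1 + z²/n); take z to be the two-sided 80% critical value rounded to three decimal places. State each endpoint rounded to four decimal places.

(0.5805, 0.6192)

Here p̂ = 633/1055 = 0.60000 and z = 1.282 (z² = 1.643524).
1 + z²/n = 1.001558.
Center = (0.60000 + 0.000779)/1.001558 = 0.59984.
Radicand: p̂(1−p̂)/n + z²/(4n²) = 0.000227488 + 0.000000369 = 0.000227857.
Half-width = z·√(radicand)/denom = 1.282·0.015095/1.001558 = 0.01932.
So the interval runs from 0.5805 to 0.6192.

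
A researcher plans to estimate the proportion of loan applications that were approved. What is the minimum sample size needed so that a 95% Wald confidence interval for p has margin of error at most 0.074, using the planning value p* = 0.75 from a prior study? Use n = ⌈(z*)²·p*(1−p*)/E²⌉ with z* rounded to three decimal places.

For 95% confidence, z* = 1.960.
p*(1−p*) = 0.75·0.25 = 0.1875.
Required n before rounding: 3.841600 × 0.1875 / 0.074² = 131.538.
Rounding up, n = 132.

n = 132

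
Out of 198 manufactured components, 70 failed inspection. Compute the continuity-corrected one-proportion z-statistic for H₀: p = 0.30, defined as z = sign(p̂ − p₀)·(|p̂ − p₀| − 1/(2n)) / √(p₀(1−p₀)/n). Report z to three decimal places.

z = 1.566

With x = 70 successes in n = 198, p̂ = 0.35354. p̂ − p₀ = 0.053535.
1/(2n) = 0.002525.
Corrected numerator: |0.053535| − 0.002525 = 0.051010.
Under H₀, SE = √(p₀(1−p₀)/n) = √(0.30·0.70/198) = √0.001060606 = 0.032567.
z = (+)0.051010/0.032567 = 1.566.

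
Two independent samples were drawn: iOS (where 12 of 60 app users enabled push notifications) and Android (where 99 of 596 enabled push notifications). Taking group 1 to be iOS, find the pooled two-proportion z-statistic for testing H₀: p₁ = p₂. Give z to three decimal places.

Sample proportions: p̂₁ = 12/60 = 0.20000 and p̂₂ = 99/596 = 0.16611.
Pooling: p̂ = 111/656 = 0.16921.
SE = √[p̂(1−p̂)(1/n₁+1/n₂)] = √[0.16921·0.83079·(1/60+1/596)] ≈ 0.050782.
z = (p̂₁ − p̂₂)/SE = (0.20000 − 0.16611)/0.050782 = 0.03389/0.050782 = 0.667.

z = 0.667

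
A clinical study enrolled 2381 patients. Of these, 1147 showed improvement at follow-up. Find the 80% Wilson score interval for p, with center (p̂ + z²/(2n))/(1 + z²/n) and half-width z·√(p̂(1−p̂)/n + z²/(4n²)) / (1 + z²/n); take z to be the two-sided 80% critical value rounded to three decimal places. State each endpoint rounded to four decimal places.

Here p̂ = 1147/2381 = 0.48173 and z = 1.282 (z² = 1.643524).
1 + z²/n = 1.000690.
Center = (0.48173 + 0.000345)/1.000690 = 0.48174.
Radicand: p̂(1−p̂)/n + z²/(4n²) = 0.000104858 + 0.000000072 = 0.000104930.
Half-width = 1.282·√0.000104930/1.000690 = 0.01312.
CI: 0.48174 ± 0.01312 = (0.4686, 0.4949).

(0.4686, 0.4949)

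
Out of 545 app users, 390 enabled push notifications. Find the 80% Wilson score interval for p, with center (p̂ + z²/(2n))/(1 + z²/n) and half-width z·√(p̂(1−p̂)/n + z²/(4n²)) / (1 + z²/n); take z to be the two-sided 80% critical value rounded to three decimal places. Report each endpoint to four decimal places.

Here p̂ = 390/545 = 0.71560 and z = 1.282 (z² = 1.643524).
1 + z²/n = 1.003016.
Adjusted center: (0.71560 + z²/(2n))/1.003016 = 0.71495.
Radicand: p̂(1−p̂)/n + z²/(4n²) = 0.000373428 + 0.000001383 = 0.000374811.
Half-width = z·√(radicand)/denom = 1.282·0.019360/1.003016 = 0.02474.
So the interval runs from 0.6902 to 0.7397.

(0.6902, 0.7397)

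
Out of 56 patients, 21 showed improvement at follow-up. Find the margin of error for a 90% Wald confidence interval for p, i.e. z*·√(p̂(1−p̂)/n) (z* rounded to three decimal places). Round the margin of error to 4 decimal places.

With x = 21 successes in n = 56, p̂ = 0.37500.
Standard error of p̂: √(0.234375/56) = √0.004185268 = 0.064694.
The 90% critical value is z* = 1.645.
So ME = 0.1064.

ME = 0.1064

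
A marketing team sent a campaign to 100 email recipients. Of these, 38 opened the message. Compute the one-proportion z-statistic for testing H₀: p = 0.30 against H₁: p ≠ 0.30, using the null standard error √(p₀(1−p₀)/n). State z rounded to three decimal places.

z = 1.746

With x = 38 successes in n = 100, p̂ = 0.38000.
SE₀ = √(0.30·0.70/100) = 0.045826.
z = (0.38000 − 0.30)/0.045826 = 0.08000/0.045826 = 1.746.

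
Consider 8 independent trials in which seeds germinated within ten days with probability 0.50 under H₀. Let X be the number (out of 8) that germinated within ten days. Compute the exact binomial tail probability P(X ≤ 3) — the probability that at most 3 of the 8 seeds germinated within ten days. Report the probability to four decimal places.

X ~ Binomial(n=8, p=0.50).
P(X ≤ 3) = C(8,0)·0.50^0·0.50^8 + C(8,1)·0.50^1·0.50^7 + C(8,2)·0.50^2·0.50^6 + C(8,3)·0.50^3·0.50^5.
= 0.003906 + 0.031250 + 0.109375 + 0.218750 = 0.3633.

P = 0.3633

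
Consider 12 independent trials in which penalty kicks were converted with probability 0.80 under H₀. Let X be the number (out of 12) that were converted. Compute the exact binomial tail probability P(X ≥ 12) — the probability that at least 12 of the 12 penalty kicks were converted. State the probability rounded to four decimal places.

X ~ Binomial(n=12, p=0.80).
P(X ≥ 12) = C(12,12)·0.80^12·0.20^0.
= 0.068719 = 0.0687.

P = 0.0687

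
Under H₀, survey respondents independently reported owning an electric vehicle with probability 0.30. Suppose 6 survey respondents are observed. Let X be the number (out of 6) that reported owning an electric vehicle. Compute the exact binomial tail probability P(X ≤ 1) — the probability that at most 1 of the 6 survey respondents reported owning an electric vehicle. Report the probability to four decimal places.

P = 0.4202

X ~ Binomial(n=6, p=0.30).
P(X ≤ 1) = C(6,0)·0.30^0·0.70^6 + C(6,1)·0.30^1·0.70^5.
= 0.117649 + 0.302526 = 0.4202.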